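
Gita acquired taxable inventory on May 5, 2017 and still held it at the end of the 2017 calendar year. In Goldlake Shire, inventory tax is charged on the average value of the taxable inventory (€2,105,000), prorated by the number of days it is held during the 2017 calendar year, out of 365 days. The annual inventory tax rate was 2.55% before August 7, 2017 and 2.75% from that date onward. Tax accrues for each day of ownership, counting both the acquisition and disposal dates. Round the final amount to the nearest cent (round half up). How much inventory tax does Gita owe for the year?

May 5 – August 6, 2017: 94 days at 2.55% → €2,105,000 × 2.55% × 94/365 = €13,823.7945
August 7 – December 31, 2017: 147 days at 2.75% → €2,105,000 × 2.75% × 147/365 = €23,313.5959
Total = €37,137.3904

€37,137.39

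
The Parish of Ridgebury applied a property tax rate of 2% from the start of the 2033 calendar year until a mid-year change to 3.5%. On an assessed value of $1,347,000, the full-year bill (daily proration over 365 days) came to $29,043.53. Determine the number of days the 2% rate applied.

Let d = days at the first rate; then 365 − d days at the second rate.
$1,347,000 × [2%·d + 3.5%·(365−d)] / 365 = $29,043.53
Solving gives d = 327, so the new rate took effect on 24 Nov 2033.

327 days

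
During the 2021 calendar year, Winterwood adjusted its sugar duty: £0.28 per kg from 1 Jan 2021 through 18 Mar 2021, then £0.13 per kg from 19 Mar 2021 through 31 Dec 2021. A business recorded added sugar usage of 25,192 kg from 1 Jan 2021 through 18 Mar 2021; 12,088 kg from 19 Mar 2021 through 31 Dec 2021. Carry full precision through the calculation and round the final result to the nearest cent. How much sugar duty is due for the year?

1 Jan – 18 Mar 2021: 25,192 kg at £0.28/kg → £7,053.76
19 Mar – 31 Dec 2021: 12,088 kg at £0.13/kg → £1,571.44

£8,625.20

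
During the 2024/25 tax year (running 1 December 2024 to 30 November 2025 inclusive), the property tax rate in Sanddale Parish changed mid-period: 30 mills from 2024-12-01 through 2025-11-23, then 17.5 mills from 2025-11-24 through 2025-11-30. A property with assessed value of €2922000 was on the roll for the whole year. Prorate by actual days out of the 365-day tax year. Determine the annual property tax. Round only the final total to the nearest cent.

2024-12-01 to 2025-11-23: 358 days at 30 mills → €2922000 × 3% × 358/365 = €85978.8493
2025-11-24 to 2025-11-30: 7 days at 17.5 mills → €2922000 × 1.75% × 7/365 = €980.6712
Total = €86959.5205

€86959.52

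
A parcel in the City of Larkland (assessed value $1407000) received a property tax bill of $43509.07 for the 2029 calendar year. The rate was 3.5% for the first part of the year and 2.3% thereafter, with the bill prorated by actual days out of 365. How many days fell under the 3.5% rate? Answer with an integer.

241 days

Let d = days at the first rate; then 365 − d days at the second rate.
$1407000 × [3.5%·d + 2.3%·(365−d)] / 365 = $43509.07
Solving gives d = 241, so the new rate took effect on 30 Aug 2029.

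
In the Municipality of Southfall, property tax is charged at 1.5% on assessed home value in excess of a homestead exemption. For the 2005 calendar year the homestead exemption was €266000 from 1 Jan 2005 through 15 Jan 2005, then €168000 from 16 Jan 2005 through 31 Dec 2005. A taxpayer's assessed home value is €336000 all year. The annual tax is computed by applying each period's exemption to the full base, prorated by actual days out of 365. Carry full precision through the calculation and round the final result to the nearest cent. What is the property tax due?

1 Jan – 15 Jan 2005: 15 days, exemption €266000 → (€336000 − €266000) × 1.5% × 15/365 = €43.1507
16 Jan – 31 Dec 2005: 350 days, exemption €168000 → (€336000 − €168000) × 1.5% × 350/365 = €2416.4384
Total = €2459.5890

€2459.59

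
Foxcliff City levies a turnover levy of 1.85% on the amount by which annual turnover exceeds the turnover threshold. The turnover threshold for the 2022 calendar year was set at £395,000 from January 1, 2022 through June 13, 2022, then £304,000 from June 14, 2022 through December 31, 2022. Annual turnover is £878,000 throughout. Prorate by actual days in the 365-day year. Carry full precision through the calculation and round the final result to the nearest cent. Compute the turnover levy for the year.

January 1 – June 13, 2022: 164 days, exemption £395,000 → (£878,000 − £395,000) × 1.85% × 164/365 = £4,014.8548
June 14 – December 31, 2022: 201 days, exemption £304,000 → (£878,000 − £304,000) × 1.85% × 201/365 = £5,847.7233
Total = £9,862.5781

£9,862.58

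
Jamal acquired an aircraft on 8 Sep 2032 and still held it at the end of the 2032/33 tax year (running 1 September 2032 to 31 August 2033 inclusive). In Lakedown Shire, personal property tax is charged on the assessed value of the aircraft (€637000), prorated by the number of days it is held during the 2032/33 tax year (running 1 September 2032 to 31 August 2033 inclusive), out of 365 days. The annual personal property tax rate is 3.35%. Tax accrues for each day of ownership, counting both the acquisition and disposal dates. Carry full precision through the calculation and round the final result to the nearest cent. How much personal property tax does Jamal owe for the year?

€20930.25

Days held (8 Sep 2032 – 31 Aug 2033): 358 out of 365
Tax = €637000 × 3.35% × 358/365 = €20930.2493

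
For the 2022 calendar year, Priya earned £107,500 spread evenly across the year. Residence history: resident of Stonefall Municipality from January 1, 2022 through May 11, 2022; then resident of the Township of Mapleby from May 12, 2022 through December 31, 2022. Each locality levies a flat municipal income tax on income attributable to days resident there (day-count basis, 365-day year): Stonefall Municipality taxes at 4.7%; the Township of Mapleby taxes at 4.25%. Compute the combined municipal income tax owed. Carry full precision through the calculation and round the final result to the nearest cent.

£4,742.37

Stonefall Municipality, January 1 – May 11, 2022: 131 days → £107,500 × 4.7% × 131/365 = £1,813.3630
The Township of Mapleby, May 12 – December 31, 2022: 234 days → £107,500 × 4.25% × 234/365 = £2,929.0068
Total = £4,742.3699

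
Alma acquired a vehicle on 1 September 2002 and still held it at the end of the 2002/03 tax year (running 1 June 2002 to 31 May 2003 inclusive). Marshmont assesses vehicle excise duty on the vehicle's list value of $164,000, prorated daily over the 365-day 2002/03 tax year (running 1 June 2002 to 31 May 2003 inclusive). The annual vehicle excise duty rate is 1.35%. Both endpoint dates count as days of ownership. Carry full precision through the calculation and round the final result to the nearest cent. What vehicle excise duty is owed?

Days held (1 September 2002 – 31 May 2003): 273 out of 365
Tax = $164,000 × 1.35% × 273/365 = $1,655.9507

$1,655.95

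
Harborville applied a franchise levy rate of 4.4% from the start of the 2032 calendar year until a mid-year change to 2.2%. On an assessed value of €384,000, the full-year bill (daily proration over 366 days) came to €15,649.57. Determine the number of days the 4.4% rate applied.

312 days

Let d = days at the first rate; then 366 − d days at the second rate.
€384,000 × [4.4%·d + 2.2%·(366−d)] / 366 = €15,649.57
Solving gives d = 312, so the new rate took effect on 8 Nov 2032.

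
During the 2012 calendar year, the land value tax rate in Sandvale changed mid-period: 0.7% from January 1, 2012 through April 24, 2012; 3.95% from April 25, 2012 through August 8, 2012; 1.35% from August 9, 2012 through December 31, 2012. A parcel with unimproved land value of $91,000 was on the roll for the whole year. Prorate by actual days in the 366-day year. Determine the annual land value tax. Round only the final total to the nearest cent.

January 1 – April 24, 2012: 115 days at 0.7% → $91,000 × 0.7% × 115/366 = $200.1503
April 25 – August 8, 2012: 106 days at 3.95% → $91,000 × 3.95% × 106/366 = $1,041.0301
August 9 – December 31, 2012: 145 days at 1.35% → $91,000 × 1.35% × 145/366 = $486.7008
Total = $1,727.8811

$1,727.88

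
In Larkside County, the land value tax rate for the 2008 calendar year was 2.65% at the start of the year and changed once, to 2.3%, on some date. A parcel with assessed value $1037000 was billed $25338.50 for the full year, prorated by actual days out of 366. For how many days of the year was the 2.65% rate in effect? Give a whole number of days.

150 days

Let d = days at the first rate; then 366 − d days at the second rate.
$1037000 × [2.65%·d + 2.3%·(366−d)] / 366 = $25338.50
Solving gives d = 150, so the new rate took effect on May 30, 2008.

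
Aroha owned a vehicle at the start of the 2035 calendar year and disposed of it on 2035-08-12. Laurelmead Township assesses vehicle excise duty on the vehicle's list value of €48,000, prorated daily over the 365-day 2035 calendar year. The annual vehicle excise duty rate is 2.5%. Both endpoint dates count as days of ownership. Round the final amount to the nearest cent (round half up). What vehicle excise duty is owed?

€736.44

Days held (2035-01-01 to 2035-08-12): 224 out of 365
Tax = €48,000 × 2.5% × 224/365 = €736.4384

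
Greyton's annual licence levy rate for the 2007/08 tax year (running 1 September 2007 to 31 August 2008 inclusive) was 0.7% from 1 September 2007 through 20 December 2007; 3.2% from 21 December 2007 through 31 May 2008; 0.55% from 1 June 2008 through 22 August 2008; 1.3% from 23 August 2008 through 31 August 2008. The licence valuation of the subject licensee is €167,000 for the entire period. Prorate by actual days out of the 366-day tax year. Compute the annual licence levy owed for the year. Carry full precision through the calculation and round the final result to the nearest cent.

1 September – 20 December 2007: 111 days at 0.7% → €167,000 × 0.7% × 111/366 = €354.5328
21 December 2007 – 31 May 2008: 163 days at 3.2% → €167,000 × 3.2% × 163/366 = €2,379.9781
1 June – 22 August 2008: 83 days at 0.55% → €167,000 × 0.55% × 83/366 = €208.2937
23 August – 31 August 2008: 9 days at 1.3% → €167,000 × 1.3% × 9/366 = €53.3852
Total = €2,996.1899

€2,996.19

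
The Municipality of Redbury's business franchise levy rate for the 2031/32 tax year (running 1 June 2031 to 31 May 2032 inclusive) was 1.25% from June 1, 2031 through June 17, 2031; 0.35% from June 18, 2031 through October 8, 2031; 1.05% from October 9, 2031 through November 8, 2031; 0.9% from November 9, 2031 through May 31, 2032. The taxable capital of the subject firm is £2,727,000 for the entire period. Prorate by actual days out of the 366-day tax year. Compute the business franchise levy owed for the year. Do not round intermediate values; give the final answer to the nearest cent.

£20,702.10

June 1 – June 17, 2031: 17 days at 1.25% → £2,727,000 × 1.25% × 17/366 = £1,583.2992
June 18 – October 8, 2031: 113 days at 0.35% → £2,727,000 × 0.35% × 113/366 = £2,946.7992
October 9 – November 8, 2031: 31 days at 1.05% → £2,727,000 × 1.05% × 31/366 = £2,425.2418
November 9, 2031 – May 31, 2032: 205 days at 0.9% → £2,727,000 × 0.9% × 205/366 = £13,746.7623
Total = £20,702.1025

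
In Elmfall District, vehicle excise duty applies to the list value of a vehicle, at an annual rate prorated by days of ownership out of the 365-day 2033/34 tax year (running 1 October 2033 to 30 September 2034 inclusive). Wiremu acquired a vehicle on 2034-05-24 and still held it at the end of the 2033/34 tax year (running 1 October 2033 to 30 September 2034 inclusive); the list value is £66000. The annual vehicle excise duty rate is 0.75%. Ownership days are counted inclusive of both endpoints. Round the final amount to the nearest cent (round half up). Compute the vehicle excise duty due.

£176.30

Days held (2034-05-24 to 2034-09-30): 130 out of 365
Tax = £66000 × 0.75% × 130/365 = £176.3014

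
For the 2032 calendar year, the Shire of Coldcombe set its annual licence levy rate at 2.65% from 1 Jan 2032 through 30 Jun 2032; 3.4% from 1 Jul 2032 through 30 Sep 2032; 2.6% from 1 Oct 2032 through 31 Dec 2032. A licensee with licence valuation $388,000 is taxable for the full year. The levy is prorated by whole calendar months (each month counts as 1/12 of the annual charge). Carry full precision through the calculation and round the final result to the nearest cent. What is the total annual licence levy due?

$10,961.00

1 Jan – 30 Jun 2032: 6 months at 2.65% → $388,000 × 2.65% × 6/12 = $5,141.0000
1 Jul – 30 Sep 2032: 3 months at 3.4% → $388,000 × 3.4% × 3/12 = $3,298.0000
1 Oct – 31 Dec 2032: 3 months at 2.6% → $388,000 × 2.6% × 3/12 = $2,522.0000
Total = $10,961.0000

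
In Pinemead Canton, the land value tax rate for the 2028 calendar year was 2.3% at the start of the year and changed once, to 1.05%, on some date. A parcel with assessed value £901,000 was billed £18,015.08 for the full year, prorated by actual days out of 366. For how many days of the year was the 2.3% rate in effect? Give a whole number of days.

278 days

Let d = days at the first rate; then 366 − d days at the second rate.
£901,000 × [2.3%·d + 1.05%·(366−d)] / 366 = £18,015.08
Solving gives d = 278, so the new rate took effect on 5 October 2028.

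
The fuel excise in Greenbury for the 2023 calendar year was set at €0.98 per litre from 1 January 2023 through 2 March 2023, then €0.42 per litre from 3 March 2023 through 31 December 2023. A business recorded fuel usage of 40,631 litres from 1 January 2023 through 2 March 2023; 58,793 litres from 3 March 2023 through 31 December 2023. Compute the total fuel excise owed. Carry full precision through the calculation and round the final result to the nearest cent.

€64,511.44

1 January – 2 March 2023: 40,631 litres at €0.98/litre → €39,818.38
3 March – 31 December 2023: 58,793 litres at €0.42/litre → €24,693.06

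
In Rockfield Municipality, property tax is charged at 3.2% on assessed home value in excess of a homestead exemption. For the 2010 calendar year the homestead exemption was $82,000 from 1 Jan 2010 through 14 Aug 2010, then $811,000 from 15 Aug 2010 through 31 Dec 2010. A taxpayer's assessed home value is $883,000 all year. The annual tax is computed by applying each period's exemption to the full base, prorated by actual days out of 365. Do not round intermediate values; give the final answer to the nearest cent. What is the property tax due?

$16,748.19

1 Jan – 14 Aug 2010: 226 days, exemption $82,000 → ($883,000 − $82,000) × 3.2% × 226/365 = $15,870.7726
15 Aug – 31 Dec 2010: 139 days, exemption $811,000 → ($883,000 − $811,000) × 3.2% × 139/365 = $877.4137
Total = $16,748.1863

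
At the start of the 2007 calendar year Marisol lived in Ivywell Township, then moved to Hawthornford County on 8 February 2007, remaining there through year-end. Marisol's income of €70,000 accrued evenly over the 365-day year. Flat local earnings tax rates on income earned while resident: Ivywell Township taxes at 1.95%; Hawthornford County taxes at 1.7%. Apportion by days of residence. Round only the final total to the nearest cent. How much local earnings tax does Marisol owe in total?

Ivywell Township, 1 January – 7 February 2007: 38 days → €70,000 × 1.95% × 38/365 = €142.1096
Hawthornford County, 8 February – 31 December 2007: 327 days → €70,000 × 1.7% × 327/365 = €1,066.1096
Total = €1,208.2192

€1,208.22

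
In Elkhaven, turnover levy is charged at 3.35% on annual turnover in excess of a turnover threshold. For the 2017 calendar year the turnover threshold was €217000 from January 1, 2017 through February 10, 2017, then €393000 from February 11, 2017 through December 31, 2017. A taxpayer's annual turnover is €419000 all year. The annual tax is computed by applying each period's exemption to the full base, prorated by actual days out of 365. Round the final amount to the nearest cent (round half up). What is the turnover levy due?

€1533.29

January 1 – February 10, 2017: 41 days, exemption €217000 → (€419000 − €217000) × 3.35% × 41/365 = €760.1288
February 11 – December 31, 2017: 324 days, exemption €393000 → (€419000 − €393000) × 3.35% × 324/365 = €773.1616
Total = €1533.2904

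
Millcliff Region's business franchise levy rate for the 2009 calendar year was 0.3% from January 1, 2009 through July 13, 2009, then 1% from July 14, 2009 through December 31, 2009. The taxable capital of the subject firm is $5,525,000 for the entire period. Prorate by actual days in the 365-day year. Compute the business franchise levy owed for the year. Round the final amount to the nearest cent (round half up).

January 1 – July 13, 2009: 194 days at 0.3% → $5,525,000 × 0.3% × 194/365 = $8,809.7260
July 14 – December 31, 2009: 171 days at 1% → $5,525,000 × 1% × 171/365 = $25,884.2466
Total = $34,693.9726

$34,693.97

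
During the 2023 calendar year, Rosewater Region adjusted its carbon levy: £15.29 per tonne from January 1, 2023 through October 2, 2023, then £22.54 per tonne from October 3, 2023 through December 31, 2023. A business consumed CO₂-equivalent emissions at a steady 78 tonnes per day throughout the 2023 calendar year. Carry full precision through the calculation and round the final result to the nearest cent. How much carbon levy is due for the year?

January 1 – October 2, 2023: 275 days × 78 tonnes/day = 21,450 tonnes at £15.29/tonne → £327,970.50
October 3 – December 31, 2023: 90 days × 78 tonnes/day = 7,020 tonnes at £22.54/tonne → £158,230.80

£486,201.30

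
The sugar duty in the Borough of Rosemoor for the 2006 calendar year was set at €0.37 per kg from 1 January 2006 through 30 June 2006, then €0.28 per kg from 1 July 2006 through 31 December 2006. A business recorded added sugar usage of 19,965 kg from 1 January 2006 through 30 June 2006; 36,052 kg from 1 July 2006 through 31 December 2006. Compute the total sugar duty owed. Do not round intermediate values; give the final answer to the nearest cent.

1 January – 30 June 2006: 19,965 kg at €0.37/kg → €7387.05
1 July – 31 December 2006: 36,052 kg at €0.28/kg → €10094.56

€17481.61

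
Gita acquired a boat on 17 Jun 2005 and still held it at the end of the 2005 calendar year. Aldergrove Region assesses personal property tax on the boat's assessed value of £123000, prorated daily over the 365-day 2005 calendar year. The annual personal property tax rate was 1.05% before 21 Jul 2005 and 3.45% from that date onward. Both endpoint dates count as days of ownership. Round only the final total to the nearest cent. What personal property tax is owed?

£2026.97

17 Jun – 20 Jul 2005: 34 days at 1.05% → £123000 × 1.05% × 34/365 = £120.3041
21 Jul – 31 Dec 2005: 164 days at 3.45% → £123000 × 3.45% × 164/365 = £1906.6685
Total = £2026.9726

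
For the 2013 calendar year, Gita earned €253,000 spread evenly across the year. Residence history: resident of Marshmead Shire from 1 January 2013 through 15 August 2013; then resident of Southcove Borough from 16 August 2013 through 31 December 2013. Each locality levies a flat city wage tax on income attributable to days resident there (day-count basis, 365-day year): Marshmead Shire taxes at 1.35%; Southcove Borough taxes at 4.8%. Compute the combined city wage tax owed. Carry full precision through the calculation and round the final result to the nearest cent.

€6,715.59

Marshmead Shire, 1 January – 15 August 2013: 227 days → €253,000 × 1.35% × 227/365 = €2,124.1603
Southcove Borough, 16 August – 31 December 2013: 138 days → €253,000 × 4.8% × 138/365 = €4,591.4301
Total = €6,715.5904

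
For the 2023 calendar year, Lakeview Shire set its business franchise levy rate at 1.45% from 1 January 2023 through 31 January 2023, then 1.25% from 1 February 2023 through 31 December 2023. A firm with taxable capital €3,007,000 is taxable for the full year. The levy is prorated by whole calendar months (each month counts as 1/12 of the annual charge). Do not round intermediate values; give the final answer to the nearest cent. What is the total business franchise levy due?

€38,088.67

1 January – 31 January 2023: 1 month at 1.45% → €3,007,000 × 1.45% × 1/12 = €3,633.4583
1 February – 31 December 2023: 11 months at 1.25% → €3,007,000 × 1.25% × 11/12 = €34,455.2083
Total = €38,088.6667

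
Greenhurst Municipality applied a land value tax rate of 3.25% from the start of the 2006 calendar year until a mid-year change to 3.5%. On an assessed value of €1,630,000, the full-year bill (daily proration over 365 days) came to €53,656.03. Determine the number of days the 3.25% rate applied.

Let d = days at the first rate; then 365 − d days at the second rate.
€1,630,000 × [3.25%·d + 3.5%·(365−d)] / 365 = €53,656.03
Solving gives d = 304, so the new rate took effect on 1 Nov 2006.

304 days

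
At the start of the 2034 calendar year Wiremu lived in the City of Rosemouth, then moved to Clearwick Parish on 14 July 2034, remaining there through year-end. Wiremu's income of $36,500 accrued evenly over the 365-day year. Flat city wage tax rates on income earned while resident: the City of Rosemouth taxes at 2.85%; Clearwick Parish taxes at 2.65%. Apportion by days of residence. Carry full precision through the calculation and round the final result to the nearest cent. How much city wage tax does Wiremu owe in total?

The City of Rosemouth, 1 January – 13 July 2034: 194 days → $36,500 × 2.85% × 194/365 = $552.9000
Clearwick Parish, 14 July – 31 December 2034: 171 days → $36,500 × 2.65% × 171/365 = $453.1500
Total = $1,006.0500

$1,006.05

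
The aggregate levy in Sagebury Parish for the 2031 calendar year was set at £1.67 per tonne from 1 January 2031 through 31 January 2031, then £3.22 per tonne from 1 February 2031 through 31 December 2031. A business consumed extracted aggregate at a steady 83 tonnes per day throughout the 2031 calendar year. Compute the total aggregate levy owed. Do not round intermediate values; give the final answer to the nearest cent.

£93,561.75

1 January – 31 January 2031: 31 days × 83 tonnes/day = 2,573 tonnes at £1.67/tonne → £4,296.91
1 February – 31 December 2031: 334 days × 83 tonnes/day = 27,722 tonnes at £3.22/tonne → £89,264.84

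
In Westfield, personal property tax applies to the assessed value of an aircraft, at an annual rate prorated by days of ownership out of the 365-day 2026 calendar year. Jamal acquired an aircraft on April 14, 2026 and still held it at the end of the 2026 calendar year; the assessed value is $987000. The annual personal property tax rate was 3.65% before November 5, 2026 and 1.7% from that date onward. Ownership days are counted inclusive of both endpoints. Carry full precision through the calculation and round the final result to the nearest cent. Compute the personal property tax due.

$22853.78

April 14 – November 4, 2026: 205 days at 3.65% → $987000 × 3.65% × 205/365 = $20233.5000
November 5 – December 31, 2026: 57 days at 1.7% → $987000 × 1.7% × 57/365 = $2620.2822
Total = $22853.7822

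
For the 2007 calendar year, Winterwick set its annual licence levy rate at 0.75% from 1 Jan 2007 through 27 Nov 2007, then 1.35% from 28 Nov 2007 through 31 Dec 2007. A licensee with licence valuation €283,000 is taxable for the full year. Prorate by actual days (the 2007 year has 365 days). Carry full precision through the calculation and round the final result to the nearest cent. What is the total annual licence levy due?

€2,280.67

1 Jan – 27 Nov 2007: 331 days at 0.75% → €283,000 × 0.75% × 331/365 = €1,924.7877
28 Nov – 31 Dec 2007: 34 days at 1.35% → €283,000 × 1.35% × 34/365 = €355.8822
Total = €2,280.6699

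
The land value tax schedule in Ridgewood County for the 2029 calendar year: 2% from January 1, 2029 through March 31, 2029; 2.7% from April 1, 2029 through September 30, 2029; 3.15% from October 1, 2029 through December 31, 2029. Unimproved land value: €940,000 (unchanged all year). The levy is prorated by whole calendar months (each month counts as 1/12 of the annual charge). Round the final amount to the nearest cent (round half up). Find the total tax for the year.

€24,792.50

January 1 – March 31, 2029: 3 months at 2% → €940,000 × 2% × 3/12 = €4,700.0000
April 1 – September 30, 2029: 6 months at 2.7% → €940,000 × 2.7% × 6/12 = €12,690.0000
October 1 – December 31, 2029: 3 months at 3.15% → €940,000 × 3.15% × 3/12 = €7,402.5000
Total = €24,792.5000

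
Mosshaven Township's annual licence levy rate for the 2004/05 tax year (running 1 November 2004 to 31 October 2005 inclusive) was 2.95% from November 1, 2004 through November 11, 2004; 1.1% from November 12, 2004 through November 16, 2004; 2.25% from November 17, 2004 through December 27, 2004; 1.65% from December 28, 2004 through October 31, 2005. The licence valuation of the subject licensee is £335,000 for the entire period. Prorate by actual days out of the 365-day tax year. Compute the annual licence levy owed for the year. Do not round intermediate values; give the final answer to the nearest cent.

November 1 – November 11, 2004: 11 days at 2.95% → £335,000 × 2.95% × 11/365 = £297.8288
November 12 – November 16, 2004: 5 days at 1.1% → £335,000 × 1.1% × 5/365 = £50.4795
November 17 – December 27, 2004: 41 days at 2.25% → £335,000 × 2.25% × 41/365 = £846.6781
December 28, 2004 – October 31, 2005: 308 days at 1.65% → £335,000 × 1.65% × 308/365 = £4,664.3014
Total = £5,859.2877

£5,859.29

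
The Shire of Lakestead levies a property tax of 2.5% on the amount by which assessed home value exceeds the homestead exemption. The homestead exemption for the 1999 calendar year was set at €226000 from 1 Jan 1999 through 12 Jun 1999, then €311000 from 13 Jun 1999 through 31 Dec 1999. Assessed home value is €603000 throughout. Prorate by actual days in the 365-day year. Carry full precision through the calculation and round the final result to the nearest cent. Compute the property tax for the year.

1 Jan – 12 Jun 1999: 163 days, exemption €226000 → (€603000 − €226000) × 2.5% × 163/365 = €4208.9726
13 Jun – 31 Dec 1999: 202 days, exemption €311000 → (€603000 − €311000) × 2.5% × 202/365 = €4040.0000
Total = €8248.9726

€8248.97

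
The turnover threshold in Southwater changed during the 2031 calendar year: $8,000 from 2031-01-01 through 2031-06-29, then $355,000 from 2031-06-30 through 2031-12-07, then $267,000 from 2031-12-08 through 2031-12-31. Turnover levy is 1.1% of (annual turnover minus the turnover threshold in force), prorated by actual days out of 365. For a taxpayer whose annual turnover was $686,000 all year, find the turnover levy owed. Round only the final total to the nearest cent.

2031-01-01 to 2031-06-29: 180 days, exemption $8,000 → ($686,000 − $8,000) × 1.1% × 180/365 = $3,677.9178
2031-06-30 to 2031-12-07: 161 days, exemption $355,000 → ($686,000 − $355,000) × 1.1% × 161/365 = $1,606.0301
2031-12-08 to 2031-12-31: 24 days, exemption $267,000 → ($686,000 − $267,000) × 1.1% × 24/365 = $303.0575
Total = $5,587.0055

$5,587.01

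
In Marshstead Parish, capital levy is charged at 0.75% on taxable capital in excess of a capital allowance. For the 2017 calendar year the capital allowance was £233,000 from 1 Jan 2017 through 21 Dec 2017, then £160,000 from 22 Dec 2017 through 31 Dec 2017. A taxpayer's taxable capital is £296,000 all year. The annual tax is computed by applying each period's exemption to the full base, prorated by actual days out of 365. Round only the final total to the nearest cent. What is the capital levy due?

£487.50

1 Jan – 21 Dec 2017: 355 days, exemption £233,000 → (£296,000 − £233,000) × 0.75% × 355/365 = £459.5548
22 Dec – 31 Dec 2017: 10 days, exemption £160,000 → (£296,000 − £160,000) × 0.75% × 10/365 = £27.9452
Total = £487.5000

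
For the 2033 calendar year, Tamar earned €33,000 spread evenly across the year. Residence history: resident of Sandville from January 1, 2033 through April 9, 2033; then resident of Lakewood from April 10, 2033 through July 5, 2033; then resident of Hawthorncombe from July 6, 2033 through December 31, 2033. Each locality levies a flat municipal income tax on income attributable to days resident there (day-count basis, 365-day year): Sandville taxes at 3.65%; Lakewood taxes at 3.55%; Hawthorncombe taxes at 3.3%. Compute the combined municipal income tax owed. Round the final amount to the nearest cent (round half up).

€1,139.99

Sandville, January 1 – April 9, 2033: 99 days → €33,000 × 3.65% × 99/365 = €326.7000
Lakewood, April 10 – July 5, 2033: 87 days → €33,000 × 3.55% × 87/365 = €279.2342
Hawthorncombe, July 6 – December 31, 2033: 179 days → €33,000 × 3.3% × 179/365 = €534.0575
Total = €1,139.9918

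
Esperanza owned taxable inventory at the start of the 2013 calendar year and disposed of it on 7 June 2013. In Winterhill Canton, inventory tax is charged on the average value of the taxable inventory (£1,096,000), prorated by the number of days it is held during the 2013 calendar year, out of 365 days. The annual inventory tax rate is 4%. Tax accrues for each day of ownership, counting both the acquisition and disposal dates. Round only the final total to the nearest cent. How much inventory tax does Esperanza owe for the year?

£18,977.32

Days held (1 January – 7 June 2013): 158 out of 365
Tax = £1,096,000 × 4% × 158/365 = £18,977.3151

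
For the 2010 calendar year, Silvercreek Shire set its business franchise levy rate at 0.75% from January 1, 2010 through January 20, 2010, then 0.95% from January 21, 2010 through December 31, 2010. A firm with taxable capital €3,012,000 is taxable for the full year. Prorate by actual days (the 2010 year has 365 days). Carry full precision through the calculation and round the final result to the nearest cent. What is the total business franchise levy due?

January 1 – January 20, 2010: 20 days at 0.75% → €3,012,000 × 0.75% × 20/365 = €1,237.8082
January 21 – December 31, 2010: 345 days at 0.95% → €3,012,000 × 0.95% × 345/365 = €27,046.1096
Total = €28,283.9178

€28,283.92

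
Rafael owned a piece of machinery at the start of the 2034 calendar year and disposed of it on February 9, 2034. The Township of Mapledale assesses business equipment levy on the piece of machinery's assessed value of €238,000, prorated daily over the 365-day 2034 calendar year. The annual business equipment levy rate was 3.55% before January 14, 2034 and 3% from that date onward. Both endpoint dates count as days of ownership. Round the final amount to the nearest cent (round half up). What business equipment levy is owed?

January 1 – January 13, 2034: 13 days at 3.55% → €238,000 × 3.55% × 13/365 = €300.9233
January 14 – February 9, 2034: 27 days at 3% → €238,000 × 3% × 27/365 = €528.1644
Total = €829.0877

€829.09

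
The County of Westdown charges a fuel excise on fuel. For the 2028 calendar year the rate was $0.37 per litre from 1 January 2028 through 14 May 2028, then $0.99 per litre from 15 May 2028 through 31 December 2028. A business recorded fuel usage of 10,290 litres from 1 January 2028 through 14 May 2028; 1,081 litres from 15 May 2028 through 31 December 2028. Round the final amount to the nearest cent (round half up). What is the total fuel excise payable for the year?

$4877.49

1 January – 14 May 2028: 10,290 litres at $0.37/litre → $3807.30
15 May – 31 December 2028: 1,081 litres at $0.99/litre → $1070.19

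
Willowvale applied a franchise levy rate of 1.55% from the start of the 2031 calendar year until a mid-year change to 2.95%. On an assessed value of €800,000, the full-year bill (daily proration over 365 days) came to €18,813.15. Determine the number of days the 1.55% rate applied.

156 days

Let d = days at the first rate; then 365 − d days at the second rate.
€800,000 × [1.55%·d + 2.95%·(365−d)] / 365 = €18,813.15
Solving gives d = 156, so the new rate took effect on June 6, 2031.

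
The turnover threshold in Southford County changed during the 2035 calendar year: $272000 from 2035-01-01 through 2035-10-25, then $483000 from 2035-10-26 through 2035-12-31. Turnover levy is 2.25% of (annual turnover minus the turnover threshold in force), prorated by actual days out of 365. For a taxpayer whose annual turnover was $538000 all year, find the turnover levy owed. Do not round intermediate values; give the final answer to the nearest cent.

2035-01-01 to 2035-10-25: 298 days, exemption $272000 → ($538000 − $272000) × 2.25% × 298/365 = $4886.3836
2035-10-26 to 2035-12-31: 67 days, exemption $483000 → ($538000 − $483000) × 2.25% × 67/365 = $227.1575
Total = $5113.5411

$5113.54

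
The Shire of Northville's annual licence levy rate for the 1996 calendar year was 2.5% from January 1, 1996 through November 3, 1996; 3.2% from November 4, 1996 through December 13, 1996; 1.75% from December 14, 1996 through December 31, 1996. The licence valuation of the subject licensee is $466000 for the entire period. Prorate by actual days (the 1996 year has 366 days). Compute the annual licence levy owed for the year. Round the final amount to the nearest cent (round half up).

January 1 – November 3, 1996: 308 days at 2.5% → $466000 × 2.5% × 308/366 = $9803.8251
November 4 – December 13, 1996: 40 days at 3.2% → $466000 × 3.2% × 40/366 = $1629.7268
December 14 – December 31, 1996: 18 days at 1.75% → $466000 × 1.75% × 18/366 = $401.0656
Total = $11834.6175

$11834.62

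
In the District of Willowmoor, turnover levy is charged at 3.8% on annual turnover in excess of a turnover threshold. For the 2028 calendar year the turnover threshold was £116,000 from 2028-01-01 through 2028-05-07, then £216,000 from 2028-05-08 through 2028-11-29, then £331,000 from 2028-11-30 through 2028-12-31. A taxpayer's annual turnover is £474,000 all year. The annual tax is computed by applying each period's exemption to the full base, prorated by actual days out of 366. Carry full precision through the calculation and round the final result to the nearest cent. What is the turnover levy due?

£10,750.89

2028-01-01 to 2028-05-07: 128 days, exemption £116,000 → (£474,000 − £116,000) × 3.8% × 128/366 = £4,757.6831
2028-05-08 to 2028-11-29: 206 days, exemption £216,000 → (£474,000 − £216,000) × 3.8% × 206/366 = £5,518.0984
2028-11-30 to 2028-12-31: 32 days, exemption £331,000 → (£474,000 − £331,000) × 3.8% × 32/366 = £475.1038
Total = £10,750.8852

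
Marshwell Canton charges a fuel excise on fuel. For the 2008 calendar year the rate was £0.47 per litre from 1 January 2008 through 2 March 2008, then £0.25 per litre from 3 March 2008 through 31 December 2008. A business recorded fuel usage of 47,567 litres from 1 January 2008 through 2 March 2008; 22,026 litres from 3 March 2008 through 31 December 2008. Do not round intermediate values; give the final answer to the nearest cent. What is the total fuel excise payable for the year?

£27,862.99

1 January – 2 March 2008: 47,567 litres at £0.47/litre → £22,356.49
3 March – 31 December 2008: 22,026 litres at £0.25/litre → £5,506.50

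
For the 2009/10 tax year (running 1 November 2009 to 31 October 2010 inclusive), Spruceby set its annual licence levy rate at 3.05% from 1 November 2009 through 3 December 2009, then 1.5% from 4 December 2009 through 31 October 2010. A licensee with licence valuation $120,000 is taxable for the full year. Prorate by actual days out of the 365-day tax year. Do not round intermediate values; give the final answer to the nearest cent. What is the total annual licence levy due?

$1,968.16

1 November – 3 December 2009: 33 days at 3.05% → $120,000 × 3.05% × 33/365 = $330.9041
4 December 2009 – 31 October 2010: 332 days at 1.5% → $120,000 × 1.5% × 332/365 = $1,637.2603
Total = $1,968.1644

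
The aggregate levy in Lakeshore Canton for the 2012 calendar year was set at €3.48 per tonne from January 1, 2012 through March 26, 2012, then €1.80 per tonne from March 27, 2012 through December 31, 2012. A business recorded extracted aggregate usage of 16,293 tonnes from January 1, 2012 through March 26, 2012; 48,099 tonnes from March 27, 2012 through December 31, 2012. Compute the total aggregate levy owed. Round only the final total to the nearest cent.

January 1 – March 26, 2012: 16,293 tonnes at €3.48/tonne → €56,699.64
March 27 – December 31, 2012: 48,099 tonnes at €1.80/tonne → €86,578.20

€143,277.84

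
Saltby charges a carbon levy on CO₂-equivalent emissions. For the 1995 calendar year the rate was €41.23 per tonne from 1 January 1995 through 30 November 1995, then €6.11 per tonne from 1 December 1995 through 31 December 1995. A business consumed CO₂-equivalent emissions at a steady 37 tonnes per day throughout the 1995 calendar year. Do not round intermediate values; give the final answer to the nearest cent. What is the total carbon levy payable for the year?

€516,528.51

1 January – 30 November 1995: 334 days × 37 tonnes/day = 12,358 tonnes at €41.23/tonne → €509,520.34
1 December – 31 December 1995: 31 days × 37 tonnes/day = 1,147 tonnes at €6.11/tonne → €7,008.17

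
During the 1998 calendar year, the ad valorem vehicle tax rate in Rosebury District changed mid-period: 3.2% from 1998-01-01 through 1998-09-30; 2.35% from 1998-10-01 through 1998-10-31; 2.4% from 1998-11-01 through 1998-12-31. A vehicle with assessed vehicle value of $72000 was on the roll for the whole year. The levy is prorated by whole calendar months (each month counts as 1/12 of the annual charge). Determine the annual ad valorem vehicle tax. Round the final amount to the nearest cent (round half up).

1998-01-01 to 1998-09-30: 9 months at 3.2% → $72000 × 3.2% × 9/12 = $1728.0000
1998-10-01 to 1998-10-31: 1 month at 2.35% → $72000 × 2.35% × 1/12 = $141.0000
1998-11-01 to 1998-12-31: 2 months at 2.4% → $72000 × 2.4% × 2/12 = $288.0000
Total = $2157.0000

$2157.00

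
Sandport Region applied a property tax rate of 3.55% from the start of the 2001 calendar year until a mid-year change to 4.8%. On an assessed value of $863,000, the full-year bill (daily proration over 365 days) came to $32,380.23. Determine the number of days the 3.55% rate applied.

306 days

Let d = days at the first rate; then 365 − d days at the second rate.
$863,000 × [3.55%·d + 4.8%·(365−d)] / 365 = $32,380.23
Solving gives d = 306, so the new rate took effect on November 3, 2001.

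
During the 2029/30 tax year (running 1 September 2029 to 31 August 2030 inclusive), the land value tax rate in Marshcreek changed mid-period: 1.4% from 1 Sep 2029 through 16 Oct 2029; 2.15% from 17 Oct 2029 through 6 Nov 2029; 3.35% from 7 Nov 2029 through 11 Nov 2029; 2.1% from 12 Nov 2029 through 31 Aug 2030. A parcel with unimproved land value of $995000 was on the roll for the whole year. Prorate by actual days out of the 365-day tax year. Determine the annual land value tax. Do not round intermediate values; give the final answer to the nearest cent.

$20216.22

1 Sep – 16 Oct 2029: 46 days at 1.4% → $995000 × 1.4% × 46/365 = $1755.5616
17 Oct – 6 Nov 2029: 21 days at 2.15% → $995000 × 2.15% × 21/365 = $1230.8014
7 Nov – 11 Nov 2029: 5 days at 3.35% → $995000 × 3.35% × 5/365 = $456.6096
12 Nov 2029 – 31 Aug 2030: 293 days at 2.1% → $995000 × 2.1% × 293/365 = $16773.2466
Total = $20216.2192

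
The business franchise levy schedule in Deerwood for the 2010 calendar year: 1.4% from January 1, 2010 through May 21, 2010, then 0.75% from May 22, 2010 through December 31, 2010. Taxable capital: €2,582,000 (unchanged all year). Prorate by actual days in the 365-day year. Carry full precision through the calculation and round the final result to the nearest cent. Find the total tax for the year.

€25,848.30

January 1 – May 21, 2010: 141 days at 1.4% → €2,582,000 × 1.4% × 141/365 = €13,964.0219
May 22 – December 31, 2010: 224 days at 0.75% → €2,582,000 × 0.75% × 224/365 = €11,884.2740
Total = €25,848.2959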